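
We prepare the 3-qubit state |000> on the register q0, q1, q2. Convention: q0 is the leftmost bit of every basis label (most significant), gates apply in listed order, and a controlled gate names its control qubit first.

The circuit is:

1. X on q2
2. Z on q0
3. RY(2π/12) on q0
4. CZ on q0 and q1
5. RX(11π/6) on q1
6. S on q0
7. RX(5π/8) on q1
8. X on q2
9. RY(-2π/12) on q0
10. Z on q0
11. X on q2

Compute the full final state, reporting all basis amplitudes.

After the circuit, the state carries amplitude 0 on |000>, (-1 + I)*(sqrt(2)*(3 - 2*I)*sin(5*pi/16) + sqrt(2)*(3 + 2*I)*cos(5*pi/16) + sqrt(6)*(1 + 2*I)*cos(5*pi/16) - sqrt(6)*(1 - 2*I)*sin(5*pi/16))/16 on |001>, 0 on |010>, (-1 + I)*(sqrt(2)*(2 - 3*I)*sin(5*pi/16) + sqrt(6)*(2 - I)*sin(5*pi/16) - sqrt(6)*(2 + I)*cos(5*pi/16) + sqrt(2)*(2 + 3*I)*cos(5*pi/16))/16 on |011>, 0 on |100>, (-1 + I)*sin(13*pi/48)/4 on |101>, 0 on |110>, I*(1 - I)*sin(11*pi/48)/4 on |111>.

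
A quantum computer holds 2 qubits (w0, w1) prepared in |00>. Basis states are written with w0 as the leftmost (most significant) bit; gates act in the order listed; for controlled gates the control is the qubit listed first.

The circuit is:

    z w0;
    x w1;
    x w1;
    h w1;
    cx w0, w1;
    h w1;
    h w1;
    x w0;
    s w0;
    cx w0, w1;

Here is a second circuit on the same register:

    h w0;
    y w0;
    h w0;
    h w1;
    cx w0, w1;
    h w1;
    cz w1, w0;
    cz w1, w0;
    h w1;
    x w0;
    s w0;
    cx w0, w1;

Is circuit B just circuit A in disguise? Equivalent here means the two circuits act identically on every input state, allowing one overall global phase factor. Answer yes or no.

No: there is an input state on which the two circuits produce genuinely different outputs (not merely differing by a phase).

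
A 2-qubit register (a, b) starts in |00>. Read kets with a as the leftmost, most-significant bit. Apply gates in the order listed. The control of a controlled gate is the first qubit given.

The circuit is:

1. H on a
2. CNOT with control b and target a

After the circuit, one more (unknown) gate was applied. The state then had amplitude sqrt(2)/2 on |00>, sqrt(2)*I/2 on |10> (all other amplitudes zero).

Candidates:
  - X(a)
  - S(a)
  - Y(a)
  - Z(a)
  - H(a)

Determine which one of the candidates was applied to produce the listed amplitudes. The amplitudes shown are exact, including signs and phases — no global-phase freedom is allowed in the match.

The unique candidate consistent with the amplitudes is S(a).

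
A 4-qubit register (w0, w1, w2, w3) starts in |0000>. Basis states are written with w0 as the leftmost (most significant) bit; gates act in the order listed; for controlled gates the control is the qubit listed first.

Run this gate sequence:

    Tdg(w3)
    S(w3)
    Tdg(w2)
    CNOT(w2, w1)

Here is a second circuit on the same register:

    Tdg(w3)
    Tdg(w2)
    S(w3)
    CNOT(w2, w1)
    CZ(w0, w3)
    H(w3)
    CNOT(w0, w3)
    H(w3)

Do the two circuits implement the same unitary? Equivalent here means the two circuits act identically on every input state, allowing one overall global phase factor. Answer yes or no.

Yes: on every input state the two circuits agree up to one overall phase factor.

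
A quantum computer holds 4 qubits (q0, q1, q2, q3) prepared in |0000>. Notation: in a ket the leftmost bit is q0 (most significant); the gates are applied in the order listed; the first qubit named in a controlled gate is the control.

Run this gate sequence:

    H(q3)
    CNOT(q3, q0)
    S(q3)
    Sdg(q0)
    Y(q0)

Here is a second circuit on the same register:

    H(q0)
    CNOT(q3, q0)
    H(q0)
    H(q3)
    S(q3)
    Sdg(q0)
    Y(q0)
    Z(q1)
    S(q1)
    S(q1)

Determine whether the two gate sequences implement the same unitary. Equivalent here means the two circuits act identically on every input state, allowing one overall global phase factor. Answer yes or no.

No: there is an input state on which the two circuits produce genuinely different outputs (not merely differing by a phase).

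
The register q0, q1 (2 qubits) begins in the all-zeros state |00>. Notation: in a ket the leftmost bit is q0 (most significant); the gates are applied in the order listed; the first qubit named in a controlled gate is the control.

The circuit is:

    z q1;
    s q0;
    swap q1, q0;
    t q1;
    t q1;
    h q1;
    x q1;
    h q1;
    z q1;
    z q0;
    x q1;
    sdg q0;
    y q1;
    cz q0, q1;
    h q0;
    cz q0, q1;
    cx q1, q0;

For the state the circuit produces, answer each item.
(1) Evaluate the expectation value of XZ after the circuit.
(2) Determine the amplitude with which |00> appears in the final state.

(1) The expectation value of XZ is 1. Key observation: steps 6-9 multiply out to the identity, so the circuit reduces to the remaining gates.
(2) The final state's coefficient on |00> equals -sqrt(2)*I/2.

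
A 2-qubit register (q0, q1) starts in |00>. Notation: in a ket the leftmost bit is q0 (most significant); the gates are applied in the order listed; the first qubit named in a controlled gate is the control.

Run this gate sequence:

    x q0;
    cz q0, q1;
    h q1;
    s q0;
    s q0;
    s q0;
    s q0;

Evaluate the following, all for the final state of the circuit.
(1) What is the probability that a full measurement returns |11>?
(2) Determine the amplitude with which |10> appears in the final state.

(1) The probability of measuring |11> is 1/2. Key observation: the block from step 4 through step 7 cancels to the identity and can be dropped.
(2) The final state's coefficient on |10> equals sqrt(2)/2.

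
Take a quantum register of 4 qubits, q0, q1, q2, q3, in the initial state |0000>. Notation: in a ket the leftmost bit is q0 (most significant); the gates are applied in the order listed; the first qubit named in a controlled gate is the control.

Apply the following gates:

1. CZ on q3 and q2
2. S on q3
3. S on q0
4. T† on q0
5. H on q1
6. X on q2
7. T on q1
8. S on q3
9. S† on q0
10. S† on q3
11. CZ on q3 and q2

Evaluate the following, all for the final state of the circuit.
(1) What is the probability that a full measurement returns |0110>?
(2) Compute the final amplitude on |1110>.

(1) Outcome |0110> occurs with probability 1/2.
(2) |1110> carries amplitude 0 in the final state.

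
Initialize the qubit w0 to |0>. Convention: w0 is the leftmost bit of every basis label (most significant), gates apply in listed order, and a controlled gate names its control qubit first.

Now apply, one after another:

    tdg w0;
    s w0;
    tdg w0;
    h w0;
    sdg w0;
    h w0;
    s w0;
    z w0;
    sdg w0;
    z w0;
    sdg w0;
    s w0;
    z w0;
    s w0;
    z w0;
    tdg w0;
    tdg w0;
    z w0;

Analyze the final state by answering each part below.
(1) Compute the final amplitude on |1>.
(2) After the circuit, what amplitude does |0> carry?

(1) The amplitude on |1> is -1/2 - I/2. Key observation: steps 8-15 multiply out to the identity, so the circuit reduces to the remaining gates.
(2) |0> carries amplitude 1/2 - I/2 in the final state.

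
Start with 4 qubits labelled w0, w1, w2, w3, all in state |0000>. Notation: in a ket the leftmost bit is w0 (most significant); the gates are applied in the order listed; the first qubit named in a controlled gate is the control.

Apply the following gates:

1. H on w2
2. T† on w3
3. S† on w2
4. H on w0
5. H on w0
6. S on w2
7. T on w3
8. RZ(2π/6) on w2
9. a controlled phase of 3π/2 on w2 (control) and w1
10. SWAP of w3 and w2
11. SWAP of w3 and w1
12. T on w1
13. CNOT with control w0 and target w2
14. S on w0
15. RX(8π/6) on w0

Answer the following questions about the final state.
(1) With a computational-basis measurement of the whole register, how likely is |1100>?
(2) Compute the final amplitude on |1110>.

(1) A full measurement returns |1100> with probability 3/8. Key observation: the block from step 2 through step 7 cancels to the identity and can be dropped.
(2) The final state's coefficient on |1110> equals 0.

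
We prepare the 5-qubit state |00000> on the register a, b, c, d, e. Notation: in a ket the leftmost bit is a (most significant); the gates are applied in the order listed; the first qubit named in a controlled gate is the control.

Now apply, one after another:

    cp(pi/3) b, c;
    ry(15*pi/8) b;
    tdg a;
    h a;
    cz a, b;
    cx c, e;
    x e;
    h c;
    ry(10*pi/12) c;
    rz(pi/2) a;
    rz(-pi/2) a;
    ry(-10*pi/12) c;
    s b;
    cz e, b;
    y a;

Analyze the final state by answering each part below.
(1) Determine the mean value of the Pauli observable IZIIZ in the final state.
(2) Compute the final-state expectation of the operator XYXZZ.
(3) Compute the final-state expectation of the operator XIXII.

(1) The observable IZIIZ averages to -sqrt(sqrt(2) + 2)/2. Key observation: gates 9-12 undo each other exactly, leaving only the rest of the circuit to track.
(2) The observable XYXZZ averages to 0.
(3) The expectation value of XIXII is -sqrt(sqrt(2) + 2)/2.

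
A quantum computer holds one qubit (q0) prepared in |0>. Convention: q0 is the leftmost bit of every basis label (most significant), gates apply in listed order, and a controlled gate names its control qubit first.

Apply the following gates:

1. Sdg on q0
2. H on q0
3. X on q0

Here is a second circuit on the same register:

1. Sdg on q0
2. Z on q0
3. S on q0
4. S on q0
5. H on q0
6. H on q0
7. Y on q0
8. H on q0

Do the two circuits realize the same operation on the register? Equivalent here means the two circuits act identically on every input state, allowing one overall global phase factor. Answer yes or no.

No: there is an input state on which the two circuits produce genuinely different outputs (not merely differing by a phase).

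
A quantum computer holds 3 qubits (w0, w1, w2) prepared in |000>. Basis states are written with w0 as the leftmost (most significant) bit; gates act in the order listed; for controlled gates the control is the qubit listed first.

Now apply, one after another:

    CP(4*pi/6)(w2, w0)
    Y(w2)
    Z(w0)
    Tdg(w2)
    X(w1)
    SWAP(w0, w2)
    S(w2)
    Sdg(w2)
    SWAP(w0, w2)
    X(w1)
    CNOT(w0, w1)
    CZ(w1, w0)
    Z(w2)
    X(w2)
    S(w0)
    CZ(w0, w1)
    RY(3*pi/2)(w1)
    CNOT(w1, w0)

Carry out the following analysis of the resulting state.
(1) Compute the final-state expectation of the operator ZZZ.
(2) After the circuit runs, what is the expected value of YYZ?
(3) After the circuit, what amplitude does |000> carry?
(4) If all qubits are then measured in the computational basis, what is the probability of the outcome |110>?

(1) In the final state, ZZZ has expectation 1.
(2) The observable YYZ averages to 1.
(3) The amplitude on |000> is sqrt(2)*exp(I*pi/4)/2.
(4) The probability of measuring |110> is 1/2.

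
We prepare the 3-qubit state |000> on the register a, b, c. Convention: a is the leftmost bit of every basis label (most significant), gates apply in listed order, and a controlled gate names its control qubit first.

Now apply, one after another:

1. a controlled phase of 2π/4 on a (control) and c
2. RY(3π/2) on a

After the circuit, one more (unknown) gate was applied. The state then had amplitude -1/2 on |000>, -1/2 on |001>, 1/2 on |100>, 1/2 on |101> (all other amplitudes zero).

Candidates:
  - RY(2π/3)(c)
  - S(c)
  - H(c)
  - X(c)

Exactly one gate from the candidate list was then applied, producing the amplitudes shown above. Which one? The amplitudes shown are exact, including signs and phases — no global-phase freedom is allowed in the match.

It was H(c) that produced the state shown.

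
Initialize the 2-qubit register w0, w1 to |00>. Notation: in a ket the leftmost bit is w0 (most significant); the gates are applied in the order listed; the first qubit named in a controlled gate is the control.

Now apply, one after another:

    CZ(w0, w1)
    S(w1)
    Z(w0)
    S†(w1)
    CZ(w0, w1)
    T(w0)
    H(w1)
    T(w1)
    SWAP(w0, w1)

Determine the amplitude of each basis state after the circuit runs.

After the circuit, the state carries amplitude sqrt(2)/2 on |00>, 0 on |01>, sqrt(2)*exp(I*pi/4)/2 on |10>, 0 on |11>.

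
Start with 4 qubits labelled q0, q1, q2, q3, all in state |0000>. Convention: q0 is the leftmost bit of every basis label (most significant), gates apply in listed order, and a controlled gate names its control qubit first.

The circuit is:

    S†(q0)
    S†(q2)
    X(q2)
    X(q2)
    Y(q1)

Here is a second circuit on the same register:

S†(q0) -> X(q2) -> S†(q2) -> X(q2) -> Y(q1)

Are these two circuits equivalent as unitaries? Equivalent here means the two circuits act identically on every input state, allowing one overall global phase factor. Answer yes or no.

No — the two circuits implement different unitaries, even allowing a global phase.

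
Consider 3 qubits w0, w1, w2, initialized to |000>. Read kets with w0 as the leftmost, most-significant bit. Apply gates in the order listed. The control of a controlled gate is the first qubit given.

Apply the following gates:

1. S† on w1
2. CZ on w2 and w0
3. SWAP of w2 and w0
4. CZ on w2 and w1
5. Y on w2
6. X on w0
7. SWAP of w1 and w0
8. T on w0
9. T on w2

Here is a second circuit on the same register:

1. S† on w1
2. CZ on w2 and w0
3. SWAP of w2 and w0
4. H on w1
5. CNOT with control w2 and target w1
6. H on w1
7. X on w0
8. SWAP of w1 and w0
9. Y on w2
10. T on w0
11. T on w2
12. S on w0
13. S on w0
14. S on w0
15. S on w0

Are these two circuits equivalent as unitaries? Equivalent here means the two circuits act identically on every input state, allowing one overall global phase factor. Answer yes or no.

Yes — the two circuits implement the same unitary up to a global phase.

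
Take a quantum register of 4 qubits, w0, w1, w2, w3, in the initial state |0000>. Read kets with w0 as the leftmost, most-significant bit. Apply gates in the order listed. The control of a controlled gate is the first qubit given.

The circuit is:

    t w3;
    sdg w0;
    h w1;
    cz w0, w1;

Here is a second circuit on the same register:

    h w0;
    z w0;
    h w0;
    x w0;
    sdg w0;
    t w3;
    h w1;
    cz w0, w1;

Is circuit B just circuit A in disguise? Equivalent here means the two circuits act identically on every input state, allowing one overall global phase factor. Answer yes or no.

Yes: on every input state the two circuits agree up to one overall phase factor.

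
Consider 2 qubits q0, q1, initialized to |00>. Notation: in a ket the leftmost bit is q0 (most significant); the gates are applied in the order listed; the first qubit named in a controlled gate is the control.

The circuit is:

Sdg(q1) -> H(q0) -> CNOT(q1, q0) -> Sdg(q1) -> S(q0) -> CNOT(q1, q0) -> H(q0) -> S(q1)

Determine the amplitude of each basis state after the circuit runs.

The final amplitudes are 1/2 + I/2 on |00>, 0 on |01>, 1/2 - I/2 on |10>, 0 on |11>.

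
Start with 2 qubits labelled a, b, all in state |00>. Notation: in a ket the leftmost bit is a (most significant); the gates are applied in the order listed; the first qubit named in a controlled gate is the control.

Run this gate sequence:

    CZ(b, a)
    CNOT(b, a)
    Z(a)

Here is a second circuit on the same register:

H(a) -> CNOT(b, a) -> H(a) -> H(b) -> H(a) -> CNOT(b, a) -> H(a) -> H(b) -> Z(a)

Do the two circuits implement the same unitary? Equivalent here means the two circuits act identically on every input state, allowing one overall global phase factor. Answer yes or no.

No — the two circuits implement different unitaries, even allowing a global phase.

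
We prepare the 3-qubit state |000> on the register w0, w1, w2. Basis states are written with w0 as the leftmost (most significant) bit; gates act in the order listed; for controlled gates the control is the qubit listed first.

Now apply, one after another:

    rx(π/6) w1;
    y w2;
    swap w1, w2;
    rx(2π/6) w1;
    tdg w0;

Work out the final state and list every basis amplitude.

The resulting statevector has amplitude sqrt(2)/8 + sqrt(6)/8 on |000>, I*(-sqrt(6) + sqrt(2))/8 on |001>, I*(sqrt(6) + 3*sqrt(2))/8 on |010>, -sqrt(6)/8 + 3*sqrt(2)/8 on |011>, 0 on |100>, 0 on |101>, 0 on |110>, 0 on |111>.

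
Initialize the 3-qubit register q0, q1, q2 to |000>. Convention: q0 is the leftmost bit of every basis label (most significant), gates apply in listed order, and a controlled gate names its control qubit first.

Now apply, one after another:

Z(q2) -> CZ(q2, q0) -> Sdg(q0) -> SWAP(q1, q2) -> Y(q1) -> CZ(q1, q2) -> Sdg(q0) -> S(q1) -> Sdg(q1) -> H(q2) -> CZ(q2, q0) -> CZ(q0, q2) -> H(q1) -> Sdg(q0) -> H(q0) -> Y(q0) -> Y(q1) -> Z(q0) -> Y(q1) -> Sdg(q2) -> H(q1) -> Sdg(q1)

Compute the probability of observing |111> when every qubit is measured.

A full measurement returns |111> with probability 1/4.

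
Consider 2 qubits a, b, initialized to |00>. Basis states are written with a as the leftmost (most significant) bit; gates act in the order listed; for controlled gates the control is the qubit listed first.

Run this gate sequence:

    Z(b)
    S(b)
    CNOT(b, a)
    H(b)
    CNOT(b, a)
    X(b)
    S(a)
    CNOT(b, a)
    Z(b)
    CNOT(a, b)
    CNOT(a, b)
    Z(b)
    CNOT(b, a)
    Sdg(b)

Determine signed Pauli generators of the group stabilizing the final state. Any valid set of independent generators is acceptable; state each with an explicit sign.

The stabilizer group can be generated by -XX, -ZZ, among other valid generating sets. Key observation: steps 8-13 multiply out to the identity, so the circuit reduces to the remaining gates.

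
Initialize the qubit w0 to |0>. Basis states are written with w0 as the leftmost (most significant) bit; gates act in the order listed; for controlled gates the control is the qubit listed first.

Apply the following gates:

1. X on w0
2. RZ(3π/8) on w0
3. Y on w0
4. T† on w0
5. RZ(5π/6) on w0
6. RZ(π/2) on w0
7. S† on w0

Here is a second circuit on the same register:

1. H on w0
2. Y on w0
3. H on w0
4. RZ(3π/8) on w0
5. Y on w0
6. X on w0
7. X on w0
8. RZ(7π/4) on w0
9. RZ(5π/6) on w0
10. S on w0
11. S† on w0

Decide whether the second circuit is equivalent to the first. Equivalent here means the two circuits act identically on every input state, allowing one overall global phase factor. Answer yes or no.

No — the two circuits implement different unitaries, even allowing a global phase.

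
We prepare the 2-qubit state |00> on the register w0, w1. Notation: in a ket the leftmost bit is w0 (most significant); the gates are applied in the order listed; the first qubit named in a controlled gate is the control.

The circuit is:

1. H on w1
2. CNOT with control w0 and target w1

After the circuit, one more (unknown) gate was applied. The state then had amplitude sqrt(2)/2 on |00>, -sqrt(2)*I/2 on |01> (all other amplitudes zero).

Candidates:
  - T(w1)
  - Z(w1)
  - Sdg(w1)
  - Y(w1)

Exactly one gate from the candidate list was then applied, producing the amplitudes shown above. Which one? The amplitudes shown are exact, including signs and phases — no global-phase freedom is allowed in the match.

The unique candidate consistent with the amplitudes is Sdg(w1).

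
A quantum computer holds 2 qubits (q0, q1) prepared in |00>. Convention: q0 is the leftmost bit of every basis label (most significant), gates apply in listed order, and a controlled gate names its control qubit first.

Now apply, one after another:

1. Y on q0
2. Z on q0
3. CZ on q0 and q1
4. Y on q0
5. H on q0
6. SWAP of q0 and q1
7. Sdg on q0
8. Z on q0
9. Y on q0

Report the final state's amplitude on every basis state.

After the circuit, the state carries amplitude 0 on |00>, 0 on |01>, -sqrt(2)*I/2 on |10>, -sqrt(2)*I/2 on |11>.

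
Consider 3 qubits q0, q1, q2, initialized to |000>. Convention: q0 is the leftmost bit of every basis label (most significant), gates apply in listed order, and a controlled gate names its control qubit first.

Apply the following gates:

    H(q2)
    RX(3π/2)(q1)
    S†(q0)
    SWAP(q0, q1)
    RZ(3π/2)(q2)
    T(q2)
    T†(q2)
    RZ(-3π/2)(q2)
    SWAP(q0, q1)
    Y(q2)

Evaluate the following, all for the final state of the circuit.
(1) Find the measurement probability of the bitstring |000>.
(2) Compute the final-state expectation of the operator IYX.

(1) The probability of measuring |000> is 1/4. Key observation: gates 4-9 undo each other exactly, leaving only the rest of the circuit to track.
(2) The observable IYX averages to -1.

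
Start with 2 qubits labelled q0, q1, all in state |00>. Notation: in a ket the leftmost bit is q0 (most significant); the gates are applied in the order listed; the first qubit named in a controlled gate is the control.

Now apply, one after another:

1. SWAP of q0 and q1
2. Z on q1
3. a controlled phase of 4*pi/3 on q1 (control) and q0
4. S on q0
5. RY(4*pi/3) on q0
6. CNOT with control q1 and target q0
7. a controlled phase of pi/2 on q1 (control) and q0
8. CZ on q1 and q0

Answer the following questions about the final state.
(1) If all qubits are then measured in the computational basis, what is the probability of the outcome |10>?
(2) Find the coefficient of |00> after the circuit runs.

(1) A full measurement returns |10> with probability 3/4.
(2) |00> carries amplitude -1/2 in the final state.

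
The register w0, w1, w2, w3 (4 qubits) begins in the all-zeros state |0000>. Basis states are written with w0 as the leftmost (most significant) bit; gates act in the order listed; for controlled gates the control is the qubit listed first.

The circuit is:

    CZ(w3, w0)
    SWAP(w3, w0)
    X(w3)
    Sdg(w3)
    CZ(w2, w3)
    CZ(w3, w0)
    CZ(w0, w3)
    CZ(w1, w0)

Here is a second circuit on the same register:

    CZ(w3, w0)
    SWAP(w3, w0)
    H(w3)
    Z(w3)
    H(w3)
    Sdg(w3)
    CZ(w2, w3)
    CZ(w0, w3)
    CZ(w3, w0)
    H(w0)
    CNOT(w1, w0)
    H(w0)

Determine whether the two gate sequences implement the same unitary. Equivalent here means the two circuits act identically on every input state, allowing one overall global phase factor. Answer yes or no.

Yes, they are equivalent — the unitaries differ by at most a global phase.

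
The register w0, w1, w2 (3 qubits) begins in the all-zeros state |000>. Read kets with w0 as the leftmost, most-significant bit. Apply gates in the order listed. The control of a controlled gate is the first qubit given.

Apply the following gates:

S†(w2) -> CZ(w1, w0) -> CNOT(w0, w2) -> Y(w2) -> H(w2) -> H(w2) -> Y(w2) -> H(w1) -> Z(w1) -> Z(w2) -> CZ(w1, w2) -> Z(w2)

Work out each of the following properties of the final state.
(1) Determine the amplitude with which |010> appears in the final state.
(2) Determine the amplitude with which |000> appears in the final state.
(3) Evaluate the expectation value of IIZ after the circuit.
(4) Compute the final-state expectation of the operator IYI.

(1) The amplitude on |010> is -sqrt(2)/2. Key observation: gates 4-7 undo each other exactly, leaving only the rest of the circuit to track.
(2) The final state's coefficient on |000> equals sqrt(2)/2.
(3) The observable IIZ averages to 1.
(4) In the final state, IYI has expectation 0.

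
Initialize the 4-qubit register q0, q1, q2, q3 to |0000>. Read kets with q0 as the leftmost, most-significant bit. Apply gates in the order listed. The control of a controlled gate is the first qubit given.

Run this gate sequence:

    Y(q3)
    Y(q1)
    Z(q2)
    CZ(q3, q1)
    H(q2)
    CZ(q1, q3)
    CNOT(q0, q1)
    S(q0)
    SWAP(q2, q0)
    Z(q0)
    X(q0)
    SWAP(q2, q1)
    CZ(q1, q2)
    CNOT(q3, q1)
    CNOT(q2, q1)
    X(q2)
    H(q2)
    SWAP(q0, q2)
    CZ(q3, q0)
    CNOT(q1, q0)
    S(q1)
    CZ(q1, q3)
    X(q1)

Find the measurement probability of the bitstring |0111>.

The probability of measuring |0111> is 1/4.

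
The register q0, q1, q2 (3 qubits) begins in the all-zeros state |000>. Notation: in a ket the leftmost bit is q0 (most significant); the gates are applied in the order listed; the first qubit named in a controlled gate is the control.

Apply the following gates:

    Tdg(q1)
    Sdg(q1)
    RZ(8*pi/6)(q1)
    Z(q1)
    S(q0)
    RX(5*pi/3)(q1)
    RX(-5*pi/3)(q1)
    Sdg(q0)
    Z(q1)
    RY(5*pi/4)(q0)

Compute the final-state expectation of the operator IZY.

The expectation value of IZY is 0. Key observation: the block from step 4 through step 9 cancels to the identity and can be dropped.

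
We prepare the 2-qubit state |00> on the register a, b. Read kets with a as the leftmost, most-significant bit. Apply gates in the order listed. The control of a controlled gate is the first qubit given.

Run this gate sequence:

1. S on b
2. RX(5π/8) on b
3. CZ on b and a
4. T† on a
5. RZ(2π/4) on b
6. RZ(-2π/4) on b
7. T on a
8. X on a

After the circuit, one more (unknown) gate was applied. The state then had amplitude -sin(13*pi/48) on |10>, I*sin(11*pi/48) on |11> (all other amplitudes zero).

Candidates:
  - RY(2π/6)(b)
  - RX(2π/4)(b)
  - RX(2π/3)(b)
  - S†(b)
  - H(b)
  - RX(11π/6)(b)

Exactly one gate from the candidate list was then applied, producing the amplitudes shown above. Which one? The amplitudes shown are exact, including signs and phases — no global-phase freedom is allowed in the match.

The unique candidate consistent with the amplitudes is RX(11π/6)(b). Key observation: steps 4-7 multiply out to the identity, so the circuit reduces to the remaining gates.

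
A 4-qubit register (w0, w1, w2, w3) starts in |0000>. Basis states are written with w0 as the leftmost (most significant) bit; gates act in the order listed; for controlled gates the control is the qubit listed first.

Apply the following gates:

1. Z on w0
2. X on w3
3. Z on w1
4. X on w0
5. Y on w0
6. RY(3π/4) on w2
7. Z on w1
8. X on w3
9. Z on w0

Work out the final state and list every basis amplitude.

The final amplitudes are -I*sqrt(2 - sqrt(2))/2 on |0000>, -I*sqrt(sqrt(2) + 2)/2 on |0010>, and 0 on every other basis state.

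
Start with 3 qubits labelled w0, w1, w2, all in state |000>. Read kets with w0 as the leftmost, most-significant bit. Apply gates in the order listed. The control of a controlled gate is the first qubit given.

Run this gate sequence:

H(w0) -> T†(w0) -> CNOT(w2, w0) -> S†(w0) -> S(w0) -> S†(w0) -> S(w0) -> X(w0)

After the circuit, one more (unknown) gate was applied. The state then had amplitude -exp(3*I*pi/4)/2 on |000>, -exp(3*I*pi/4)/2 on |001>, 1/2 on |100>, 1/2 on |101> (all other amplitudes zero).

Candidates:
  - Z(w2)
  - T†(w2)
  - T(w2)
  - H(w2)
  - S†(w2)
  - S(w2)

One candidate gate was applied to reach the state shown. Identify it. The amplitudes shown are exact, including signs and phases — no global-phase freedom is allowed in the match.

The applied gate was H(w2).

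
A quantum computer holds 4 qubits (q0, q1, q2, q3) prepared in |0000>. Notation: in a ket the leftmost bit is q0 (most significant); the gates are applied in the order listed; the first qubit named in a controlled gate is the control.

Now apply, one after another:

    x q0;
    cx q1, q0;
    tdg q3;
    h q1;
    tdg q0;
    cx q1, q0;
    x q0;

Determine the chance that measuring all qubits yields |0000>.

Outcome |0000> occurs with probability 1/2.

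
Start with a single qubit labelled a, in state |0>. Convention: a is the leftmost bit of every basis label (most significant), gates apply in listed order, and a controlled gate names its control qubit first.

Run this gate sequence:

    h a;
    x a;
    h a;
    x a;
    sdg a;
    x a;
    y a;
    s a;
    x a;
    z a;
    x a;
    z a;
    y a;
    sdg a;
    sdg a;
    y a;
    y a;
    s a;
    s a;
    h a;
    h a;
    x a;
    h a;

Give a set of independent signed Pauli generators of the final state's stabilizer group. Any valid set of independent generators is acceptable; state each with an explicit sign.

One valid set of independent stabilizer generators is -X (any independent generating set of the same group is equally correct).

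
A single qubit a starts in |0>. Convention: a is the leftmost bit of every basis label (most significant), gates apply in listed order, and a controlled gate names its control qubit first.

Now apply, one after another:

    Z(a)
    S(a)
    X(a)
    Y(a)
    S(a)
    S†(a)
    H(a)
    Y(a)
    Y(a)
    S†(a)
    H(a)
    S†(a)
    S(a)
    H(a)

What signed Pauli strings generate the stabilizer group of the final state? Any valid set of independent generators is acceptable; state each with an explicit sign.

One valid set of independent stabilizer generators is -Y (any independent generating set of the same group is equally correct).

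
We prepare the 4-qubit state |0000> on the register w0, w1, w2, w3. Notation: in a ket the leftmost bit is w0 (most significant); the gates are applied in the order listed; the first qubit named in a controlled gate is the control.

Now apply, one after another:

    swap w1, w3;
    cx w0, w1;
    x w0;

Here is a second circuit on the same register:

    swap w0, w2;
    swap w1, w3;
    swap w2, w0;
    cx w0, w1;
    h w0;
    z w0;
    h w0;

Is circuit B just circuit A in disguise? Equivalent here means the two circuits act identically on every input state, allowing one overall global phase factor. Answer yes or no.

Yes, they are equivalent — the unitaries differ by at most a global phase.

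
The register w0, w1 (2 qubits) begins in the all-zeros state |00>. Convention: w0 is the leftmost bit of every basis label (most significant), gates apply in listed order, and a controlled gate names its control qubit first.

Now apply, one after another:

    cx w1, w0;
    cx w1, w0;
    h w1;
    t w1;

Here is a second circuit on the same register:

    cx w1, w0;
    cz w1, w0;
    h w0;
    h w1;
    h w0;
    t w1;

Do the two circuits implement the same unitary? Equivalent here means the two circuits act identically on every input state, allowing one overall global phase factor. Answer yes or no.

No, they are not equivalent — no single phase factor reconciles the two unitaries.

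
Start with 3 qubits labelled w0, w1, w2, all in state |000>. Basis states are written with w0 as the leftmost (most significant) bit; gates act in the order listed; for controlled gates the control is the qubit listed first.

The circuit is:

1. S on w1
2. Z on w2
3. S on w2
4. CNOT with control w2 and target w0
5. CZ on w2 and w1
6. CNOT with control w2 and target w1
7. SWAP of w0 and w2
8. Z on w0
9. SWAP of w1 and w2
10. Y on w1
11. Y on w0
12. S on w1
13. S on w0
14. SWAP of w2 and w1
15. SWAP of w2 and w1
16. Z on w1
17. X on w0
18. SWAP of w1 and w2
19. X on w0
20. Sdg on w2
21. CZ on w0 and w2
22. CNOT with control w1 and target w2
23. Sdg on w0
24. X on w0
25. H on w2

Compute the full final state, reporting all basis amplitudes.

The final amplitudes are -sqrt(2)/2 on |000>, sqrt(2)/2 on |001>, and 0 on every other basis state.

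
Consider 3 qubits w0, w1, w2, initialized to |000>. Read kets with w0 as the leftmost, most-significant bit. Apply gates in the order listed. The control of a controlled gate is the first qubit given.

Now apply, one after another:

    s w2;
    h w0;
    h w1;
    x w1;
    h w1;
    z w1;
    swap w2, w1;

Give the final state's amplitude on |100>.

The amplitude on |100> is sqrt(2)/2.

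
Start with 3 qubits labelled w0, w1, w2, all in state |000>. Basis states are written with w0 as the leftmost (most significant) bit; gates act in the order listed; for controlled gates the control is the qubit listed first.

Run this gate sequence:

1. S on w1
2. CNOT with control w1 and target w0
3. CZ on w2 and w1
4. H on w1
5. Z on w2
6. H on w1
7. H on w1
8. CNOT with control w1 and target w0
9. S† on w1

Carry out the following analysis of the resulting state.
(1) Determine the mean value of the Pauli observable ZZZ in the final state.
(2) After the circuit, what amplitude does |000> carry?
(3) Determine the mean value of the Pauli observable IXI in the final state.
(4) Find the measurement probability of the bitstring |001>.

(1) The expectation value of ZZZ is 1.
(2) The amplitude on |000> is sqrt(2)/2.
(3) The observable IXI averages to 0.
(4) Outcome |001> occurs with probability 0.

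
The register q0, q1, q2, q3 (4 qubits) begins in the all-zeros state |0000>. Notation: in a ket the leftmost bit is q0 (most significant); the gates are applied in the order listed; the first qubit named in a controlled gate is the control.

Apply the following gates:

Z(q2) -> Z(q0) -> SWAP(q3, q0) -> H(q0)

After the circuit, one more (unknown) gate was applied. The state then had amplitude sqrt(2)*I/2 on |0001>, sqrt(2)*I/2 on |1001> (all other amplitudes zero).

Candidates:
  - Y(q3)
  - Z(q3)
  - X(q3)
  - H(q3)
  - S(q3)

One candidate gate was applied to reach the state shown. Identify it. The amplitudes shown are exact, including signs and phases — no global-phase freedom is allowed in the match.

The applied gate was Y(q3).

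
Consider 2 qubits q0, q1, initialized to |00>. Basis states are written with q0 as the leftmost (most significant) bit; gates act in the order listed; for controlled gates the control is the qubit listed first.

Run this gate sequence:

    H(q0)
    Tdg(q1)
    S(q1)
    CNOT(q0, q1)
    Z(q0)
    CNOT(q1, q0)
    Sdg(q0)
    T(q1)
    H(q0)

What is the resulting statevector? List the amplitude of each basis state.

The final amplitudes are 1/2 on |00>, -exp(I*pi/4)/2 on |01>, 1/2 on |10>, -exp(I*pi/4)/2 on |11>.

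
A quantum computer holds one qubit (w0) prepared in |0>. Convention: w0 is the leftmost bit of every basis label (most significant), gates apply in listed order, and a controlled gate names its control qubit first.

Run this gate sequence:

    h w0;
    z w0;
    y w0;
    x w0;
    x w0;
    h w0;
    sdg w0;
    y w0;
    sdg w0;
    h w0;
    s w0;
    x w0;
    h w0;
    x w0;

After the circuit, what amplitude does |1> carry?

The amplitude on |1> is 1/2 + I/2.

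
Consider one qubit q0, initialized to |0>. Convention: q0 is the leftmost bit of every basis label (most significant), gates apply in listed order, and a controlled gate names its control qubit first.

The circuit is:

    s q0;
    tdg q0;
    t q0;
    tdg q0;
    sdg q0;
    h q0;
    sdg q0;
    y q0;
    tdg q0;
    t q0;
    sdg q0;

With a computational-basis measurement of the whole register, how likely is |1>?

The probability of measuring |1> is 1/2.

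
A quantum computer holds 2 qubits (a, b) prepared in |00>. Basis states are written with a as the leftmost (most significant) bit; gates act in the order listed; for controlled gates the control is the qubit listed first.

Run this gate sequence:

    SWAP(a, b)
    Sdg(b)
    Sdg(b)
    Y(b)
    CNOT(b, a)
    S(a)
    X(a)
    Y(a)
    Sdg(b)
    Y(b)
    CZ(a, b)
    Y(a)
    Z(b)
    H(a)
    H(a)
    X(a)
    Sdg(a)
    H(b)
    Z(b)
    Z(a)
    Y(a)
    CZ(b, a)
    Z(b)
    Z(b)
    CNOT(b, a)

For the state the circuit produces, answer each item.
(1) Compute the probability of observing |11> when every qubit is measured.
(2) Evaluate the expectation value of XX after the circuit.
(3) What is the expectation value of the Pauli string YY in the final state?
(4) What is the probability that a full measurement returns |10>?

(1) The probability of measuring |11> is 1/2.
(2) The expectation value of XX is -1.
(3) The expectation value of YY is 1.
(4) A full measurement returns |10> with probability 0.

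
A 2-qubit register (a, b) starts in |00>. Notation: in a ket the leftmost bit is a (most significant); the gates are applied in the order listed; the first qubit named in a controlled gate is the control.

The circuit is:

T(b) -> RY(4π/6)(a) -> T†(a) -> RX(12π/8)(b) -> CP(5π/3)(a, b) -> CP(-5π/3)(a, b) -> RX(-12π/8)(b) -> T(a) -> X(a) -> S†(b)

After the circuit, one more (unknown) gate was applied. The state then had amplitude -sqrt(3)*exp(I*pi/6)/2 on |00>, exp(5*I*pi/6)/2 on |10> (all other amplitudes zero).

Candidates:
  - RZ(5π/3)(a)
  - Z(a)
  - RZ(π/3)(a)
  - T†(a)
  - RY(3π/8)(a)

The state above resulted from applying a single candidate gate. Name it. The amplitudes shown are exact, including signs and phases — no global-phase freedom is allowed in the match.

The unique candidate consistent with the amplitudes is RZ(5π/3)(a). Key observation: gates 3-8 undo each other exactly, leaving only the rest of the circuit to track.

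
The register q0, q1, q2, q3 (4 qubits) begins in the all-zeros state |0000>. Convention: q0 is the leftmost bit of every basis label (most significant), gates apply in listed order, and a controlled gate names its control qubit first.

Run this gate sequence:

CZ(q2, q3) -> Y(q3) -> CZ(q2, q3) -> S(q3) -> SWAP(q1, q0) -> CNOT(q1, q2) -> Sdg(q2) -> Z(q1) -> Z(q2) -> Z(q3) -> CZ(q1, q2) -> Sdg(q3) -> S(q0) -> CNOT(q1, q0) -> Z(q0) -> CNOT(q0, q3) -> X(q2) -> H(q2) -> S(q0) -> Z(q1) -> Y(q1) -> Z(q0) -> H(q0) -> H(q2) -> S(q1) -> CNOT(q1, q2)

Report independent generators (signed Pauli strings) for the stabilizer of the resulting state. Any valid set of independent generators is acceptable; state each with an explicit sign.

One valid set of independent stabilizer generators is +XIII, -IZII, +IIZI, -IIIZ (any independent generating set of the same group is equally correct).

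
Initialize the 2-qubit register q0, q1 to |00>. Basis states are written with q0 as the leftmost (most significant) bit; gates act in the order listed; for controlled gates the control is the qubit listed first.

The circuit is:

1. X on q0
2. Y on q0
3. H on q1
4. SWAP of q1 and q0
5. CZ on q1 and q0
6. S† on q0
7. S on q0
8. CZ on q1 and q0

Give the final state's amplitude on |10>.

|10> carries amplitude -sqrt(2)*I/2 in the final state.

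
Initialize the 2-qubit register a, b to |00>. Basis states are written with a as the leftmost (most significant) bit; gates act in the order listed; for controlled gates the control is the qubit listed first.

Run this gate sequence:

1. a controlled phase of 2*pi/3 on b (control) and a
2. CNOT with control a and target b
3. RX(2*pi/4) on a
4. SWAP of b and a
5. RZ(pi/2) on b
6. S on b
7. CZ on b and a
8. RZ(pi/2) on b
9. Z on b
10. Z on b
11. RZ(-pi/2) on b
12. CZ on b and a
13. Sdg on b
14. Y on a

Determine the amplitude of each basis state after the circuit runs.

After the circuit, the state carries amplitude 0 on |00>, 0 on |01>, sqrt(2)*exp(I*pi/4)/2 on |10>, sqrt(2)*exp(I*pi/4)/2 on |11>.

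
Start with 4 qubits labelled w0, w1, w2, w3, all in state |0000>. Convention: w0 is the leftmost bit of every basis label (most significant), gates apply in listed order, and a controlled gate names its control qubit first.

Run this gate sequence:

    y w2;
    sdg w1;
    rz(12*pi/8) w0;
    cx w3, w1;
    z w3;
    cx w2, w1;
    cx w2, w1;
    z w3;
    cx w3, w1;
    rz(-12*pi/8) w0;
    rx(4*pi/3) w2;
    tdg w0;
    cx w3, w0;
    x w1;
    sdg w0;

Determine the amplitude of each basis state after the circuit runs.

After the circuit, the state carries amplitude sqrt(3)/2 on |0100>, -I/2 on |0110>, and 0 on every other basis state. Key observation: the block from step 3 through step 10 cancels to the identity and can be dropped.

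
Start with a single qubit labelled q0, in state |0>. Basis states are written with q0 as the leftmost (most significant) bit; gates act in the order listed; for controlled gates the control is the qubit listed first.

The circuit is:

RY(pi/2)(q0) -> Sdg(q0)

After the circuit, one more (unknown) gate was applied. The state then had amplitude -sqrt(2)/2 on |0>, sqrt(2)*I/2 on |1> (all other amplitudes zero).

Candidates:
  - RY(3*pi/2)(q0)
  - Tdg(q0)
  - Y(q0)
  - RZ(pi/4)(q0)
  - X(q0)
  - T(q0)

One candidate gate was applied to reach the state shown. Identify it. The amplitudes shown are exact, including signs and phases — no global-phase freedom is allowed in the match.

The unique candidate consistent with the amplitudes is Y(q0).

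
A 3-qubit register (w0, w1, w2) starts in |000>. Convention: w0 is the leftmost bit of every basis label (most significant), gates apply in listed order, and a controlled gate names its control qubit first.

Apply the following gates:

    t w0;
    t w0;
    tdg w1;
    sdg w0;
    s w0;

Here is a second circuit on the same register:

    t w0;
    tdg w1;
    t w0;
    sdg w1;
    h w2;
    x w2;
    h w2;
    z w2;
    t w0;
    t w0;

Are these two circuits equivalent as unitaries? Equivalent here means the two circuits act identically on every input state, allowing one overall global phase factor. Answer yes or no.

No — the two circuits implement different unitaries, even allowing a global phase.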